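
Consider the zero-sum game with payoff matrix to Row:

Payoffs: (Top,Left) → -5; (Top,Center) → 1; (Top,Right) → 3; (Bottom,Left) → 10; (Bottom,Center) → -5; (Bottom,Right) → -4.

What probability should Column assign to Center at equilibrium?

Row minima: Top → -5, Bottom → -5; maximin = -5.
Column maxima: Left → 10, Center → 1, Right → 3; minimax = 1.
-5 ≠ 1, so there is no saddle point; optimal play is mixed.
Right is strictly dominated by Center (it gives Row strictly more in every row), so Column never plays it.
On the remaining 2×2 (Top, Bottom vs Left, Center):
Let Row play Top with probability p. Expected payoff against Left: (-5)p + 10(1−p) = −15p + 10; against Center: 1p + (-5)(1−p) = 6p − 5.
Setting these equal: −15p + 10 = 6p − 5 ⇒ −21p = -15 ⇒ p = 5/7, and the value is (-15)·(5/7) + 10 = -5/7.
For Column: with q = P(Left), equating Top's and Bottom's payoffs gives −6q + 1 = 15q − 5 ⇒ q = 2/7.

5/7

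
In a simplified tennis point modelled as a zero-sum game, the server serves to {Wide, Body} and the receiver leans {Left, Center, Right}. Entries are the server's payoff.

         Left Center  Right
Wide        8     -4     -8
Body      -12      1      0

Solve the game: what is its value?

Row minima: Wide → -8, Body → -12; maximin = -8.
Column maxima: Left → 8, Center → 1, Right → 0; minimax = 0.
-8 ≠ 0, so there is no saddle point; optimal play is mixed.
Center is strictly dominated by Right (it gives the server strictly more in every row), so the receiver never plays it.
On the remaining 2×2 (Wide, Body vs Left, Right):
Let the server play Wide with probability p. Expected payoff against Left: 8p + (-12)(1−p) = 20p − 12; against Right: (-8)p + 0(1−p) = −8p.
Setting these equal: 20p − 12 = −8p ⇒ 28p = 12 ⇒ p = 3/7, and the value is (20)·(3/7) − 12 = -24/7.
For the receiver: with q = P(Left), equating Wide's and Body's payoffs gives 16q − 8 = −12q ⇒ q = 2/7.

-24/7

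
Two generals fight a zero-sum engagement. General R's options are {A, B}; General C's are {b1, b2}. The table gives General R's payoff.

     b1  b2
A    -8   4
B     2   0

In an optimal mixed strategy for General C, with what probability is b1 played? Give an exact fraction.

Row minima: A → -8, B → 0; maximin = 0.
Column maxima: b1 → 2, b2 → 4; minimax = 2.
0 ≠ 2, so there is no saddle point; optimal play is mixed.
Let General R play A with probability p. Expected payoff against b1: (-8)p + 2(1−p) = −10p + 2; against b2: 4p + 0(1−p) = 4p.
Setting these equal: −10p + 2 = 4p ⇒ −14p = -2 ⇒ p = 1/7, and the value is (-10)·(1/7) + 2 = 4/7.
For General C: with q = P(b1), equating A's and B's payoffs gives −12q + 4 = 2q ⇒ q = 2/7.

2/7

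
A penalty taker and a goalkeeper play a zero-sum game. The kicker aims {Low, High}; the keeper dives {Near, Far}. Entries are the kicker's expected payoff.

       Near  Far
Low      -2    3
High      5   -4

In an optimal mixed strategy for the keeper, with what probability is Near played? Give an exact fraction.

Row minima: Low → -2, High → -4; maximin = -2.
Column maxima: Near → 5, Far → 3; minimax = 3.
-2 ≠ 3, so there is no saddle point; optimal play is mixed.
Let the kicker play Low with probability p. Expected payoff against Near: (-2)p + 5(1−p) = −7p + 5; against Far: 3p + (-4)(1−p) = 7p − 4.
Setting these equal: −7p + 5 = 7p − 4 ⇒ −14p = -9 ⇒ p = 9/14, and the value is (-7)·(9/14) + 5 = 1/2.
For the keeper: with q = P(Near), equating Low's and High's payoffs gives −5q + 3 = 9q − 4 ⇒ q = 1/2.

1/2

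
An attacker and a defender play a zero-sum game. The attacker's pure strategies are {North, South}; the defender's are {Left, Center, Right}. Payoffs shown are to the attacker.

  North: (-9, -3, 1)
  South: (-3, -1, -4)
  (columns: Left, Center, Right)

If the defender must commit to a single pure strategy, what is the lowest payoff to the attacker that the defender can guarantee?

-3

Column maxima: Left → -3, Center → -1, Right → 1.
The smallest of these is -3.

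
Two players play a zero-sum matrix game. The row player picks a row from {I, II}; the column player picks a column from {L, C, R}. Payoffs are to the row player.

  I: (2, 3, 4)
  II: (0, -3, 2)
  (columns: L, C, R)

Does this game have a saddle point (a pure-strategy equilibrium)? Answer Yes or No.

Row minima: I → 2, II → -3; maximin = 2.
Column maxima: L → 2, C → 3, R → 4; minimax = 2.
maximin = minimax = 2, so a saddle point exists.

Yes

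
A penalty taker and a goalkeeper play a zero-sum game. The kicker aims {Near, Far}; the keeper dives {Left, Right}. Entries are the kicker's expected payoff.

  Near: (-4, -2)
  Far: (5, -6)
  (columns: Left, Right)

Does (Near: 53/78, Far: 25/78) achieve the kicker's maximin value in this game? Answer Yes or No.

No

Against Left this mix gives (53/78)·(-4) + (25/78)·5 = -29/26.
Against Right this mix gives (53/78)·(-2) + (25/78)·(-6) = -128/39.
The keeper will play Right, holding the kicker to -128/39. Shifting weight toward the row that does better against Right would raise this floor (the equalizing mix achieves -34/13 against both Right and Left), so the proposed strategy is not optimal.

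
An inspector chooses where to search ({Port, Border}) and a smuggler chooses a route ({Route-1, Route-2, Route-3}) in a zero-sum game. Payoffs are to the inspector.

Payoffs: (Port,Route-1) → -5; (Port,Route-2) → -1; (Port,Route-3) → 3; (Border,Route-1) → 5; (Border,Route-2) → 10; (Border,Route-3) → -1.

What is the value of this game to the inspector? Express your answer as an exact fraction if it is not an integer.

Row minima: Port → -5, Border → -1; maximin = -1.
Column maxima: Route-1 → 5, Route-2 → 10, Route-3 → 3; minimax = 3.
-1 ≠ 3, so there is no saddle point; optimal play is mixed.
Route-2 is strictly dominated by Route-1 (it gives the inspector strictly more in every row), so the smuggler never plays it.
On the remaining 2×2 (Port, Border vs Route-1, Route-3):
Let the inspector play Port with probability p. Expected payoff against Route-1: (-5)p + 5(1−p) = −10p + 5; against Route-3: 3p + (-1)(1−p) = 4p − 1.
Setting these equal: −10p + 5 = 4p − 1 ⇒ −14p = -6 ⇒ p = 3/7, and the value is (-10)·(3/7) + 5 = 5/7.
For the smuggler: with q = P(Route-1), equating Port's and Border's payoffs gives −8q + 3 = 6q − 1 ⇒ q = 2/7.

5/7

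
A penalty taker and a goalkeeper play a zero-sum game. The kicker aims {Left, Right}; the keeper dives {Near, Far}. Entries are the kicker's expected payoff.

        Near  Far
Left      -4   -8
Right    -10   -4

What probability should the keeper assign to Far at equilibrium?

3/5

Row minima: Left → -8, Right → -10; maximin = -8.
Column maxima: Near → -4, Far → -4; minimax = -4.
-8 ≠ -4, so there is no saddle point; optimal play is mixed.
Let the kicker play Left with probability p. Expected payoff against Near: (-4)p + (-10)(1−p) = 6p − 10; against Far: (-8)p + (-4)(1−p) = −4p − 4.
Setting these equal: 6p − 10 = −4p − 4 ⇒ 10p = 6 ⇒ p = 3/5, and the value is (6)·(3/5) − 10 = -32/5.
For the keeper: with q = P(Near), equating Left's and Right's payoffs gives 4q − 8 = −6q − 4 ⇒ q = 2/5.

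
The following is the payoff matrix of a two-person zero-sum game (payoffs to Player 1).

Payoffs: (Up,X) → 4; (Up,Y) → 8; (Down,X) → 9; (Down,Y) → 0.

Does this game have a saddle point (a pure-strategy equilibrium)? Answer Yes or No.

Row minima: Up → 4, Down → 0; maximin = 4.
Column maxima: X → 9, Y → 8; minimax = 8.
4 ≠ 8, so no pure-strategy equilibrium exists.

No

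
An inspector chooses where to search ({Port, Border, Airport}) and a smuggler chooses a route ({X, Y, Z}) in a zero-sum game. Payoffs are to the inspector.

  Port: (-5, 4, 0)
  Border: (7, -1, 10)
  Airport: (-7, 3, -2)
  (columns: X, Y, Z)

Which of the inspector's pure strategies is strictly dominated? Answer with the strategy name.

Airport

Port gives a strictly higher payoff than Airport against every column: -5 > -7, 4 > 3, 0 > -2.
So Airport is strictly dominated and the inspector never plays it.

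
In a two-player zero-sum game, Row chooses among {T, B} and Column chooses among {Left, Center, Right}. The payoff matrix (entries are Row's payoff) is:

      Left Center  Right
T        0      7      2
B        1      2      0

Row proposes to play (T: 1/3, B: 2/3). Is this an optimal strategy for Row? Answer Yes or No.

Yes

Against Left this mix gives (1/3)·0 + (2/3)·1 = 2/3.
Against Center this mix gives (1/3)·7 + (2/3)·2 = 11/3.
Against Right this mix gives (1/3)·2 + (2/3)·0 = 2/3.
All of Column's active replies (Left, Right) yield 2/3, and no column does worse for Row. The mix makes Column indifferent and guarantees 2/3, so it is optimal.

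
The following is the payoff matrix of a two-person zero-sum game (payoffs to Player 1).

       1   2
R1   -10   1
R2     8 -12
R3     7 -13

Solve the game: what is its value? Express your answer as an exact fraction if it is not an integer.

-112/31

Row minima: R1 → -10, R2 → -12, R3 → -13; maximin = -10.
Column maxima: 1 → 8, 2 → 1; minimax = 1.
-10 ≠ 1, so there is no saddle point; optimal play is mixed.
R3 is strictly dominated by R2, so Player 1 never plays it.
On the remaining 2×2 (R1, R2 vs 1, 2):
Let Player 1 play R1 with probability p. Expected payoff against 1: (-10)p + 8(1−p) = −18p + 8; against 2: 1p + (-12)(1−p) = 13p − 12.
Setting these equal: −18p + 8 = 13p − 12 ⇒ −31p = -20 ⇒ p = 20/31, and the value is (-18)·(20/31) + 8 = -112/31.
For Player 2: with q = P(1), equating R1's and R2's payoffs gives −11q + 1 = 20q − 12 ⇒ q = 13/31.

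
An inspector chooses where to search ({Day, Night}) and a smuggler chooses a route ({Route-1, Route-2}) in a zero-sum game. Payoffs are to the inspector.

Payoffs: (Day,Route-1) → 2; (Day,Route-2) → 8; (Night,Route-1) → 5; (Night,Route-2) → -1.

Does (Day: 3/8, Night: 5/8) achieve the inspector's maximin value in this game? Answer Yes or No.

Against Route-1 this mix gives (3/8)·2 + (5/8)·5 = 31/8.
Against Route-2 this mix gives (3/8)·8 + (5/8)·(-1) = 19/8.
The smuggler will play Route-2, holding the inspector to 19/8. Shifting weight toward the row that does better against Route-2 would raise this floor (the equalizing mix achieves 7/2 against both Route-2 and Route-1), so the proposed strategy is not optimal.

No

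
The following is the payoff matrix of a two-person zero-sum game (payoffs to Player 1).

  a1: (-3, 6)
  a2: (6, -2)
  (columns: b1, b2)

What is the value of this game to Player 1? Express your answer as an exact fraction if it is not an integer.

Row minima: a1 → -3, a2 → -2; maximin = -2.
Column maxima: b1 → 6, b2 → 6; minimax = 6.
-2 ≠ 6, so there is no saddle point; optimal play is mixed.
Let Player 1 play a1 with probability p. Expected payoff against b1: (-3)p + 6(1−p) = −9p + 6; against b2: 6p + (-2)(1−p) = 8p − 2.
Setting these equal: −9p + 6 = 8p − 2 ⇒ −17p = -8 ⇒ p = 8/17, and the value is (-9)·(8/17) + 6 = 30/17.
For Player 2: with q = P(b1), equating a1's and a2's payoffs gives −9q + 6 = 8q − 2 ⇒ q = 8/17.

30/17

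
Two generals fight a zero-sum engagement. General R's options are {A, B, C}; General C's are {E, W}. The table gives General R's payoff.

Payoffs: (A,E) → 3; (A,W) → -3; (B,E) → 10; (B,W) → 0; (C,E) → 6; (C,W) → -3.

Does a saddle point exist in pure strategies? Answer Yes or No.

Row minima: A → -3, B → 0, C → -3; maximin = 0.
Column maxima: E → 10, W → 0; minimax = 0.
maximin = minimax = 0, so a saddle point exists.

Yes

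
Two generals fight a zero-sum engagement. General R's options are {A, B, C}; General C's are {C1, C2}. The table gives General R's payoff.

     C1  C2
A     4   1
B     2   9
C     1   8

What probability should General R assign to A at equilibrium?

Row minima: A → 1, B → 2, C → 1; maximin = 2.
Column maxima: C1 → 4, C2 → 9; minimax = 4.
2 ≠ 4, so there is no saddle point; optimal play is mixed.
C is strictly dominated by B, so General R never plays it.
On the remaining 2×2 (A, B vs C1, C2):
Let General R play A with probability p. Expected payoff against C1: 4p + 2(1−p) = 2p + 2; against C2: 1p + 9(1−p) = −8p + 9.
Setting these equal: 2p + 2 = −8p + 9 ⇒ 10p = 7 ⇒ p = 7/10, and the value is (2)·(7/10) + 2 = 17/5.
For General C: with q = P(C1), equating A's and B's payoffs gives 3q + 1 = −7q + 9 ⇒ q = 4/5.

7/10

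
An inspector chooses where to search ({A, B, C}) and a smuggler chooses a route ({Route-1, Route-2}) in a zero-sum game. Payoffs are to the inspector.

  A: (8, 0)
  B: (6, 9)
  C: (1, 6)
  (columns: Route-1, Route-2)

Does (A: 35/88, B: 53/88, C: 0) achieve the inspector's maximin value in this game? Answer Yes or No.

Against Route-1 this mix gives (35/88)·8 + (53/88)·6 = 299/44.
Against Route-2 this mix gives (35/88)·0 + (53/88)·9 = 477/88.
The smuggler will play Route-2, holding the inspector to 477/88. Shifting weight toward the row that does better against Route-2 would raise this floor (the equalizing mix achieves 72/11 against both Route-2 and Route-1), so the proposed strategy is not optimal.

No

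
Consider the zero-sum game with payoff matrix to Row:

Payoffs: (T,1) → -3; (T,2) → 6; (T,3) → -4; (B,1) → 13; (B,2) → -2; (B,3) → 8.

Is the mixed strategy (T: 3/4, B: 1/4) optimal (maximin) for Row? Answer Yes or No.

No

Against 1 this mix gives (3/4)·(-3) + (1/4)·13 = 1.
Against 2 this mix gives (3/4)·6 + (1/4)·(-2) = 4.
Against 3 this mix gives (3/4)·(-4) + (1/4)·8 = -1.
Column will play 3, holding Row to -1. Shifting weight toward the row that does better against 3 would raise this floor (the equalizing mix achieves 2 against both 3 and 2), so the proposed strategy is not optimal.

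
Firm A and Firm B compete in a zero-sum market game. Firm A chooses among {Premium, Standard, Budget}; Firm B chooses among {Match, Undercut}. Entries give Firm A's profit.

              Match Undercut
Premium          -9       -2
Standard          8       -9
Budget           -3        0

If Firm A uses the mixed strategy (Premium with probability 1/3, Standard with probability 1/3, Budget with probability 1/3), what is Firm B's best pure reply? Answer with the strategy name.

If Firm B plays Match, Firm A's expected payoff is (1/3)·(-9) + (1/3)·8 + (1/3)·(-3) = -4/3.
If Firm B plays Undercut, Firm A's expected payoff is (1/3)·(-2) + (1/3)·(-9) + (1/3)·0 = -11/3.
Firm B minimizes Firm A's payoff; the smallest is -11/3, so the best response is Undercut.

Undercut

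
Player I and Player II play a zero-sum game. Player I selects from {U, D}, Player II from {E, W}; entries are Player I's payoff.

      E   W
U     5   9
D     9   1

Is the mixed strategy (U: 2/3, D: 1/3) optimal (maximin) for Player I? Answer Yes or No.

Against E this mix gives (2/3)·5 + (1/3)·9 = 19/3.
Against W this mix gives (2/3)·9 + (1/3)·1 = 19/3.
All of Player II's active replies (E, W) yield 19/3, and no column does worse for Player I. The mix makes Player II indifferent and guarantees 19/3, so it is optimal.

Yes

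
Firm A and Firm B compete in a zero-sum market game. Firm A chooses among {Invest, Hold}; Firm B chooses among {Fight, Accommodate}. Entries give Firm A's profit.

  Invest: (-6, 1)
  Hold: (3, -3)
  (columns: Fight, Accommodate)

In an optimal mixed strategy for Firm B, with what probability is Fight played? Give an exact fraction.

4/13

Row minima: Invest → -6, Hold → -3; maximin = -3.
Column maxima: Fight → 3, Accommodate → 1; minimax = 1.
-3 ≠ 1, so there is no saddle point; optimal play is mixed.
Let Firm A play Invest with probability p. Expected payoff against Fight: (-6)p + 3(1−p) = −9p + 3; against Accommodate: 1p + (-3)(1−p) = 4p − 3.
Setting these equal: −9p + 3 = 4p − 3 ⇒ −13p = -6 ⇒ p = 6/13, and the value is (-9)·(6/13) + 3 = -15/13.
For Firm B: with q = P(Fight), equating Invest's and Hold's payoffs gives −7q + 1 = 6q − 3 ⇒ q = 4/13.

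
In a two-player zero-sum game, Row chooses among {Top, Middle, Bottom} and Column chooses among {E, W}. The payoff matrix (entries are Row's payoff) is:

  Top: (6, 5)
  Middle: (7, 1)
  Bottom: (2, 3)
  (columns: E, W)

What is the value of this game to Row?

5

Row minima: Top → 5, Middle → 1, Bottom → 2; maximin = 5.
Column maxima: E → 7, W → 5; minimax = 5.
Since maximin = minimax = 5, there is a saddle point and the value is 5.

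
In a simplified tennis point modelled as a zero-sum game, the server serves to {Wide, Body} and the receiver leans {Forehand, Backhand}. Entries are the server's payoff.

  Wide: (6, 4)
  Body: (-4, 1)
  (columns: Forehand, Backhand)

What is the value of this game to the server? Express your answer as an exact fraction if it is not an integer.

Row minima: Wide → 4, Body → -4; maximin = 4.
Column maxima: Forehand → 6, Backhand → 4; minimax = 4.
Since maximin = minimax = 4, there is a saddle point and the value is 4.

4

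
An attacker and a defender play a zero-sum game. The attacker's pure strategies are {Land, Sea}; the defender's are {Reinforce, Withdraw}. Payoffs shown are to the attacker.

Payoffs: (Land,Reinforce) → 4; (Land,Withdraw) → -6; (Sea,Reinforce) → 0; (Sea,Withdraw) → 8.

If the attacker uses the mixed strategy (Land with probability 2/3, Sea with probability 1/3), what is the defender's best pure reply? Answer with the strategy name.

Withdraw

If the defender plays Reinforce, the attacker's expected payoff is (2/3)·4 + (1/3)·0 = 8/3.
If the defender plays Withdraw, the attacker's expected payoff is (2/3)·(-6) + (1/3)·8 = -4/3.
The defender minimizes the attacker's payoff; the smallest is -4/3, so the best response is Withdraw.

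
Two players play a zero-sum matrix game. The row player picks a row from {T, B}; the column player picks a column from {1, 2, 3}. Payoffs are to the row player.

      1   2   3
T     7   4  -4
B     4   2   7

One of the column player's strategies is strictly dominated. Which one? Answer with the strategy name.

2 holds the row player's payoff strictly below 1 in every row: 4 < 7, 2 < 4.
So 1 is strictly dominated for the column player.

1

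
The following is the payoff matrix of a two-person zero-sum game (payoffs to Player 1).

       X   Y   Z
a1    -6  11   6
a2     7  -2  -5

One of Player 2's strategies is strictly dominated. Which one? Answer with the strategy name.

Y

Z holds Player 1's payoff strictly below Y in every row: 6 < 11, -5 < -2.
So Y is strictly dominated for Player 2.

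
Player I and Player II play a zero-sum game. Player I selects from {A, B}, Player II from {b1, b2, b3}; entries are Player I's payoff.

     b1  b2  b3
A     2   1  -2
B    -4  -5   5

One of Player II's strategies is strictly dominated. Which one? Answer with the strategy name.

b1

b2 holds Player I's payoff strictly below b1 in every row: 1 < 2, -5 < -4.
So b1 is strictly dominated for Player II.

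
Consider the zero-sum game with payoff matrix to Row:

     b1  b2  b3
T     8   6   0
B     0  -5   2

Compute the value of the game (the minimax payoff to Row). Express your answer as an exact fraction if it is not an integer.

12/13

Row minima: T → 0, B → -5; maximin = 0.
Column maxima: b1 → 8, b2 → 6, b3 → 2; minimax = 2.
0 ≠ 2, so there is no saddle point; optimal play is mixed.
b1 is strictly dominated by b2 (it gives Row strictly more in every row), so Column never plays it.
On the remaining 2×2 (T, B vs b2, b3):
Let Row play T with probability p. Expected payoff against b2: 6p + (-5)(1−p) = 11p − 5; against b3: 0p + 2(1−p) = −2p + 2.
Setting these equal: 11p − 5 = −2p + 2 ⇒ 13p = 7 ⇒ p = 7/13, and the value is (11)·(7/13) − 5 = 12/13.
For Column: with q = P(b2), equating T's and B's payoffs gives 6q = −7q + 2 ⇒ q = 2/13.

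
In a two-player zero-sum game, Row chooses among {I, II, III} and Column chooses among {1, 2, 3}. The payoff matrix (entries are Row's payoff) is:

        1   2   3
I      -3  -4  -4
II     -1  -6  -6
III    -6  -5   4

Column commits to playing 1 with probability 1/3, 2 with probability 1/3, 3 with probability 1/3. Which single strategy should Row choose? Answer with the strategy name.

Expected payoff of I: (1/3)·(-3) + (1/3)·(-4) + (1/3)·(-4) = -11/3.
Expected payoff of II: (1/3)·(-1) + (1/3)·(-6) + (1/3)·(-6) = -13/3.
Expected payoff of III: (1/3)·(-6) + (1/3)·(-5) + (1/3)·4 = -7/3.
The largest is -7/3, so Row's best response is III.

III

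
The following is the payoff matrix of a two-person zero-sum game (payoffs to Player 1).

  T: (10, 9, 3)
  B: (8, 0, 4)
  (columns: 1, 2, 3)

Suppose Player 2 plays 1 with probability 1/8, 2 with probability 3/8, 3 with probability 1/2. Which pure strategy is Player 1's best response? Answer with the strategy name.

Expected payoff of T: (1/8)·10 + (3/8)·9 + (1/2)·3 = 49/8.
Expected payoff of B: (1/8)·8 + (3/8)·0 + (1/2)·4 = 3.
The largest is 49/8, so Player 1's best response is T.

T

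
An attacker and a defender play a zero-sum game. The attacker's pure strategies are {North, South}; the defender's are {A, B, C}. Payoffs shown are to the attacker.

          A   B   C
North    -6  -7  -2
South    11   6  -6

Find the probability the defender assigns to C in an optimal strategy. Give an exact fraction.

Row minima: North → -7, South → -6; maximin = -6.
Column maxima: A → 11, B → 6, C → -2; minimax = -2.
-6 ≠ -2, so there is no saddle point; optimal play is mixed.
A is strictly dominated by B (it gives the attacker strictly more in every row), so the defender never plays it.
On the remaining 2×2 (North, South vs B, C):
Let the attacker play North with probability p. Expected payoff against B: (-7)p + 6(1−p) = −13p + 6; against C: (-2)p + (-6)(1−p) = 4p − 6.
Setting these equal: −13p + 6 = 4p − 6 ⇒ −17p = -12 ⇒ p = 12/17, and the value is (-13)·(12/17) + 6 = -54/17.
For the defender: with q = P(B), equating North's and South's payoffs gives −5q − 2 = 12q − 6 ⇒ q = 4/17.

13/17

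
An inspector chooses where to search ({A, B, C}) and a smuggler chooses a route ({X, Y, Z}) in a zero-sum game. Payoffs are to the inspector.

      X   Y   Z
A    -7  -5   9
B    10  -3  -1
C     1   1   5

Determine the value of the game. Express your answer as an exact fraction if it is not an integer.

Row minima: A → -7, B → -3, C → 1; maximin = 1.
Column maxima: X → 10, Y → 1, Z → 9; minimax = 1.
Since maximin = minimax = 1, there is a saddle point and the value is 1.

1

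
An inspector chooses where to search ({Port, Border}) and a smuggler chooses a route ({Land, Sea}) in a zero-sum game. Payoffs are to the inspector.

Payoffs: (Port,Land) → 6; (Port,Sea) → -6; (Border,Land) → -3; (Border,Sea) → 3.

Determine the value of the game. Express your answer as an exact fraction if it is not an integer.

0

Row minima: Port → -6, Border → -3; maximin = -3.
Column maxima: Land → 6, Sea → 3; minimax = 3.
-3 ≠ 3, so there is no saddle point; optimal play is mixed.
Let the inspector play Port with probability p. Expected payoff against Land: 6p + (-3)(1−p) = 9p − 3; against Sea: (-6)p + 3(1−p) = −9p + 3.
Setting these equal: 9p − 3 = −9p + 3 ⇒ 18p = 6 ⇒ p = 1/3, and the value is (9)·(1/3) − 3 = 0.
For the smuggler: with q = P(Land), equating Port's and Border's payoffs gives 12q − 6 = −6q + 3 ⇒ q = 1/2.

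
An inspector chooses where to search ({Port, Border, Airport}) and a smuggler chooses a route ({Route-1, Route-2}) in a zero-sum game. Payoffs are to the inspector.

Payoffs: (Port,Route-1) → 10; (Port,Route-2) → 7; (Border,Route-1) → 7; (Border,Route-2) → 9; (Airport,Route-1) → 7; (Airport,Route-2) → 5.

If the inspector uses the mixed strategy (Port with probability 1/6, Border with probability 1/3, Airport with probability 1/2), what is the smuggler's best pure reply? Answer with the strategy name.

If the smuggler plays Route-1, the inspector's expected payoff is (1/6)·10 + (1/3)·7 + (1/2)·7 = 15/2.
If the smuggler plays Route-2, the inspector's expected payoff is (1/6)·7 + (1/3)·9 + (1/2)·5 = 20/3.
The smuggler minimizes the inspector's payoff; the smallest is 20/3, so the best response is Route-2.

Route-2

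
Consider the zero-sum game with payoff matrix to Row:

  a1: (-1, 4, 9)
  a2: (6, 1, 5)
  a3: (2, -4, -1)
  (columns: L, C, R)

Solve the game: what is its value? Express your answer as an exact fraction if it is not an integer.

Row minima: a1 → -1, a2 → 1, a3 → -4; maximin = 1.
Column maxima: L → 6, C → 4, R → 9; minimax = 4.
1 ≠ 4, so there is no saddle point; optimal play is mixed.
a3 is strictly dominated by a2, so Row never plays it.
R is strictly dominated by C (it gives Row strictly more in every row), so Column never plays it.
On the remaining 2×2 (a1, a2 vs L, C):
Let Row play a1 with probability p. Expected payoff against L: (-1)p + 6(1−p) = −7p + 6; against C: 4p + 1(1−p) = 3p + 1.
Setting these equal: −7p + 6 = 3p + 1 ⇒ −10p = -5 ⇒ p = 1/2, and the value is (-7)·(1/2) + 6 = 5/2.
For Column: with q = P(L), equating a1's and a2's payoffs gives −5q + 4 = 5q + 1 ⇒ q = 3/10.

5/2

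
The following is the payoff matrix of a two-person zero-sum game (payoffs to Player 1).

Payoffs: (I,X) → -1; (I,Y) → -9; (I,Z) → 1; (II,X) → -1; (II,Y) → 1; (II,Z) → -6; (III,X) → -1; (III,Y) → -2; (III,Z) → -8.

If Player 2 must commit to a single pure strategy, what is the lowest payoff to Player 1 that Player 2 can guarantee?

Column maxima: X → -1, Y → 1, Z → 1.
The smallest of these is -1.

-1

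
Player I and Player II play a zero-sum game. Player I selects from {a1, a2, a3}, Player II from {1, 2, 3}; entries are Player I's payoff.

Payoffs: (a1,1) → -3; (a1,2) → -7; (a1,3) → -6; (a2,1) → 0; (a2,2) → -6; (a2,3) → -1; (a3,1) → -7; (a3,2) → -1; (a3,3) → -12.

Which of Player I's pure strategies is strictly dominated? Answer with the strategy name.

a2 gives a strictly higher payoff than a1 against every column: 0 > -3, -6 > -7, -1 > -6.
So a1 is strictly dominated and Player I never plays it.

a1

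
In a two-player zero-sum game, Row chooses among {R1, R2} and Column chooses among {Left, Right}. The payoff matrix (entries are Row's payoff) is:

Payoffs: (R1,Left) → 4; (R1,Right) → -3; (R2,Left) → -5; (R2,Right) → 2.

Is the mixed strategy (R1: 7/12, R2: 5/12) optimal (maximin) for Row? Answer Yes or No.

No

Against Left this mix gives (7/12)·4 + (5/12)·(-5) = 1/4.
Against Right this mix gives (7/12)·(-3) + (5/12)·2 = -11/12.
Column will play Right, holding Row to -11/12. Shifting weight toward the row that does better against Right would raise this floor (the equalizing mix achieves -1/2 against both Right and Left), so the proposed strategy is not optimal.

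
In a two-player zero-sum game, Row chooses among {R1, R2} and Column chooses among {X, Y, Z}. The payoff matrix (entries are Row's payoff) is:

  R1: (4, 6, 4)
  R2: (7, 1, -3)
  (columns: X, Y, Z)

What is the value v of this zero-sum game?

Row minima: R1 → 4, R2 → -3; maximin = 4.
Column maxima: X → 7, Y → 6, Z → 4; minimax = 4.
Since maximin = minimax = 4, there is a saddle point and the value is 4.

4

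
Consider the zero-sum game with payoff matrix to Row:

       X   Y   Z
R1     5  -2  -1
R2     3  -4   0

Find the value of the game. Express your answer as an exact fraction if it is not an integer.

Row minima: R1 → -2, R2 → -4; maximin = -2.
Column maxima: X → 5, Y → -2, Z → 0; minimax = -2.
Since maximin = minimax = -2, there is a saddle point and the value is -2.

-2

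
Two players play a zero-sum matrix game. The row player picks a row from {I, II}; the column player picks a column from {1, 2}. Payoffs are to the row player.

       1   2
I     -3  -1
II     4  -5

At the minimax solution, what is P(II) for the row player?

2/11

Row minima: I → -3, II → -5; maximin = -3.
Column maxima: 1 → 4, 2 → -1; minimax = -1.
-3 ≠ -1, so there is no saddle point; optimal play is mixed.
Let the row player play I with probability p. Expected payoff against 1: (-3)p + 4(1−p) = −7p + 4; against 2: (-1)p + (-5)(1−p) = 4p − 5.
Setting these equal: −7p + 4 = 4p − 5 ⇒ −11p = -9 ⇒ p = 9/11, and the value is (-7)·(9/11) + 4 = -19/11.
For the column player: with q = P(1), equating I's and II's payoffs gives −2q − 1 = 9q − 5 ⇒ q = 4/11.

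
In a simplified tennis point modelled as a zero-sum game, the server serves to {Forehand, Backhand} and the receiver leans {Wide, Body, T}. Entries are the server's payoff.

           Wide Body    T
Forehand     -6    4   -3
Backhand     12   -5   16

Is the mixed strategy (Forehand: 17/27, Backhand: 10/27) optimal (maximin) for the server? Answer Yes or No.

Yes

Against Wide this mix gives (17/27)·(-6) + (10/27)·12 = 2/3.
Against Body this mix gives (17/27)·4 + (10/27)·(-5) = 2/3.
Against T this mix gives (17/27)·(-3) + (10/27)·16 = 109/27.
All of the receiver's active replies (Wide, Body) yield 2/3, and no column does worse for the server. The mix makes the receiver indifferent and guarantees 2/3, so it is optimal.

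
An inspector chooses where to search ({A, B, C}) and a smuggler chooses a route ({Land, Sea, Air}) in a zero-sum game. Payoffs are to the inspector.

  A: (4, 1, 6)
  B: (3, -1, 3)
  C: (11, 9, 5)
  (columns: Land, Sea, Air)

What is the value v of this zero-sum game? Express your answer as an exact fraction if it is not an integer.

49/9

Row minima: A → 1, B → -1, C → 5; maximin = 5.
Column maxima: Land → 11, Sea → 9, Air → 6; minimax = 6.
5 ≠ 6, so there is no saddle point; optimal play is mixed.
B is strictly dominated by A, so the inspector never plays it.
Land is strictly dominated by Sea (it gives the inspector strictly more in every row), so the smuggler never plays it.
On the remaining 2×2 (A, C vs Sea, Air):
Let the inspector play A with probability p. Expected payoff against Sea: 1p + 9(1−p) = −8p + 9; against Air: 6p + 5(1−p) = p + 5.
Setting these equal: −8p + 9 = p + 5 ⇒ −9p = -4 ⇒ p = 4/9, and the value is (-8)·(4/9) + 9 = 49/9.
For the smuggler: with q = P(Sea), equating A's and C's payoffs gives −5q + 6 = 4q + 5 ⇒ q = 1/9.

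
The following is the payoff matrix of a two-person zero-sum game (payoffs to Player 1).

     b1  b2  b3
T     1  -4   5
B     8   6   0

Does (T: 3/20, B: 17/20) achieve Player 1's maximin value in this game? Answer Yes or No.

Against b1 this mix gives (3/20)·1 + (17/20)·8 = 139/20.
Against b2 this mix gives (3/20)·(-4) + (17/20)·6 = 9/2.
Against b3 this mix gives (3/20)·5 + (17/20)·0 = 3/4.
Player 2 will play b3, holding Player 1 to 3/4. Shifting weight toward the row that does better against b3 would raise this floor (the equalizing mix achieves 2 against both b3 and b2), so the proposed strategy is not optimal.

No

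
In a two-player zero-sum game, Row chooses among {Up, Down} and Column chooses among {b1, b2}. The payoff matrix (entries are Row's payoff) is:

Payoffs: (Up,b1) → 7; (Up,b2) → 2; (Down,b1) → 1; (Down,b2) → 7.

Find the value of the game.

47/11

Row minima: Up → 2, Down → 1; maximin = 2.
Column maxima: b1 → 7, b2 → 7; minimax = 7.
2 ≠ 7, so there is no saddle point; optimal play is mixed.
Let Row play Up with probability p. Expected payoff against b1: 7p + 1(1−p) = 6p + 1; against b2: 2p + 7(1−p) = −5p + 7.
Setting these equal: 6p + 1 = −5p + 7 ⇒ 11p = 6 ⇒ p = 6/11, and the value is (6)·(6/11) + 1 = 47/11.
For Column: with q = P(b1), equating Up's and Down's payoffs gives 5q + 2 = −6q + 7 ⇒ q = 5/11.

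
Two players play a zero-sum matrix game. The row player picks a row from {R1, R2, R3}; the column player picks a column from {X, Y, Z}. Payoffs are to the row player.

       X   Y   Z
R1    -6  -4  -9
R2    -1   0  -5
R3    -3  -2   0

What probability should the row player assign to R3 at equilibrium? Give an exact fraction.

4/7

Row minima: R1 → -9, R2 → -5, R3 → -3; maximin = -3.
Column maxima: X → -1, Y → 0, Z → 0; minimax = -1.
-3 ≠ -1, so there is no saddle point; optimal play is mixed.
R1 is strictly dominated by R2, so the row player never plays it.
Y is strictly dominated by X (it gives the row player strictly more in every row), so the column player never plays it.
On the remaining 2×2 (R2, R3 vs X, Z):
Let the row player play R2 with probability p. Expected payoff against X: (-1)p + (-3)(1−p) = 2p − 3; against Z: (-5)p + 0(1−p) = −5p.
Setting these equal: 2p − 3 = −5p ⇒ 7p = 3 ⇒ p = 3/7, and the value is (2)·(3/7) − 3 = -15/7.
For the column player: with q = P(X), equating R2's and R3's payoffs gives 4q − 5 = −3q ⇒ q = 5/7.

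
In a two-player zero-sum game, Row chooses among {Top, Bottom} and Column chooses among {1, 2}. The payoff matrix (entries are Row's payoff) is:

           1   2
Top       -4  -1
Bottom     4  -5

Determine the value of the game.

-2

Row minima: Top → -4, Bottom → -5; maximin = -4.
Column maxima: 1 → 4, 2 → -1; minimax = -1.
-4 ≠ -1, so there is no saddle point; optimal play is mixed.
Let Row play Top with probability p. Expected payoff against 1: (-4)p + 4(1−p) = −8p + 4; against 2: (-1)p + (-5)(1−p) = 4p − 5.
Setting these equal: −8p + 4 = 4p − 5 ⇒ −12p = -9 ⇒ p = 3/4, and the value is (-8)·(3/4) + 4 = -2.
For Column: with q = P(1), equating Top's and Bottom's payoffs gives −3q − 1 = 9q − 5 ⇒ q = 1/3.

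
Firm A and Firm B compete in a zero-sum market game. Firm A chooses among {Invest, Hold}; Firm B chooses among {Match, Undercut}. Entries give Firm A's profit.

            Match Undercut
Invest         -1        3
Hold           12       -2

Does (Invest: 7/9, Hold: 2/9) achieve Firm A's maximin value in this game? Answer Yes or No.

Yes

Against Match this mix gives (7/9)·(-1) + (2/9)·12 = 17/9.
Against Undercut this mix gives (7/9)·3 + (2/9)·(-2) = 17/9.
All of Firm B's active replies (Match, Undercut) yield 17/9, and no column does worse for Firm A. The mix makes Firm B indifferent and guarantees 17/9, so it is optimal.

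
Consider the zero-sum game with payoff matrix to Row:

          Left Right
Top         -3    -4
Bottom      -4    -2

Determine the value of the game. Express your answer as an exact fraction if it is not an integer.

Row minima: Top → -4, Bottom → -4; maximin = -4.
Column maxima: Left → -3, Right → -2; minimax = -3.
-4 ≠ -3, so there is no saddle point; optimal play is mixed.
Let Row play Top with probability p. Expected payoff against Left: (-3)p + (-4)(1−p) = p − 4; against Right: (-4)p + (-2)(1−p) = −2p − 2.
Setting these equal: p − 4 = −2p − 2 ⇒ 3p = 2 ⇒ p = 2/3, and the value is (1)·(2/3) − 4 = -10/3.
For Column: with q = P(Left), equating Top's and Bottom's payoffs gives q − 4 = −2q − 2 ⇒ q = 2/3.

-10/3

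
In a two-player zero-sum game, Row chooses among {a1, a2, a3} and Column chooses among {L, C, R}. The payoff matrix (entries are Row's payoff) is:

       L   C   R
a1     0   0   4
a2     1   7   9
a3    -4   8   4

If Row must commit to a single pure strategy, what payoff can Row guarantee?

1

Row minima: a1 → 0, a2 → 1, a3 → -4.
The best of these is 1.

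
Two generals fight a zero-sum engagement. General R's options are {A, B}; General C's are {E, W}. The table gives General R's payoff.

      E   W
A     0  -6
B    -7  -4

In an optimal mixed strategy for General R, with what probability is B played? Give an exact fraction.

2/3

Row minima: A → -6, B → -7; maximin = -6.
Column maxima: E → 0, W → -4; minimax = -4.
-6 ≠ -4, so there is no saddle point; optimal play is mixed.
Let General R play A with probability p. Expected payoff against E: 0p + (-7)(1−p) = 7p − 7; against W: (-6)p + (-4)(1−p) = −2p − 4.
Setting these equal: 7p − 7 = −2p − 4 ⇒ 9p = 3 ⇒ p = 1/3, and the value is (7)·(1/3) − 7 = -14/3.
For General C: with q = P(E), equating A's and B's payoffs gives 6q − 6 = −3q − 4 ⇒ q = 2/9.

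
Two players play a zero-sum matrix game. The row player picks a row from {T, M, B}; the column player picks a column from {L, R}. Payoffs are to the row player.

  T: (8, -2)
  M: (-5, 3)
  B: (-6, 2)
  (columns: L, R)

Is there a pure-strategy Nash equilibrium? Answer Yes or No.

Row minima: T → -2, M → -5, B → -6; maximin = -2.
Column maxima: L → 8, R → 3; minimax = 3.
-2 ≠ 3, so no pure-strategy equilibrium exists.

No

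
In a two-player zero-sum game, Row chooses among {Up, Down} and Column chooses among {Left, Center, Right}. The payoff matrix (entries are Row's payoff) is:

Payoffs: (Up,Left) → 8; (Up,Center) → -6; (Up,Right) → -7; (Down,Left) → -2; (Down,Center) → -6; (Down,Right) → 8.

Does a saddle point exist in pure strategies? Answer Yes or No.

Row minima: Up → -7, Down → -6; maximin = -6.
Column maxima: Left → 8, Center → -6, Right → 8; minimax = -6.
maximin = minimax = -6, so a saddle point exists.

Yes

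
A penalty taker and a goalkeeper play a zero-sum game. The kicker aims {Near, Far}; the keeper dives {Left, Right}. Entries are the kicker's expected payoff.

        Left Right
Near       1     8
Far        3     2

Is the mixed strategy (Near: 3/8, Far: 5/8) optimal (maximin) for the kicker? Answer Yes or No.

Against Left this mix gives (3/8)·1 + (5/8)·3 = 9/4.
Against Right this mix gives (3/8)·8 + (5/8)·2 = 17/4.
The keeper will play Left, holding the kicker to 9/4. Shifting weight toward the row that does better against Left would raise this floor (the equalizing mix achieves 11/4 against both Left and Right), so the proposed strategy is not optimal.

No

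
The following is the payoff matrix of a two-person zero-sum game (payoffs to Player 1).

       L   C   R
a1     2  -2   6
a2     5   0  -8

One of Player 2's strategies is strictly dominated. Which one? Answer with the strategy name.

L

C holds Player 1's payoff strictly below L in every row: -2 < 2, 0 < 5.
So L is strictly dominated for Player 2.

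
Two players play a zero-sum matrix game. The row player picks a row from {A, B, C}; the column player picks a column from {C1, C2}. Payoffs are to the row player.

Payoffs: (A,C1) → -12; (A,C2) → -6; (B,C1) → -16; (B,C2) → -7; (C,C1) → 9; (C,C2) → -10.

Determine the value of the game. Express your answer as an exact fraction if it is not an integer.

Row minima: A → -12, B → -16, C → -10; maximin = -10.
Column maxima: C1 → 9, C2 → -6; minimax = -6.
-10 ≠ -6, so there is no saddle point; optimal play is mixed.
B is strictly dominated by A, so the row player never plays it.
On the remaining 2×2 (A, C vs C1, C2):
Let the row player play A with probability p. Expected payoff against C1: (-12)p + 9(1−p) = −21p + 9; against C2: (-6)p + (-10)(1−p) = 4p − 10.
Setting these equal: −21p + 9 = 4p − 10 ⇒ −25p = -19 ⇒ p = 19/25, and the value is (-21)·(19/25) + 9 = -174/25.
For the column player: with q = P(C1), equating A's and C's payoffs gives −6q − 6 = 19q − 10 ⇒ q = 4/25.

-174/25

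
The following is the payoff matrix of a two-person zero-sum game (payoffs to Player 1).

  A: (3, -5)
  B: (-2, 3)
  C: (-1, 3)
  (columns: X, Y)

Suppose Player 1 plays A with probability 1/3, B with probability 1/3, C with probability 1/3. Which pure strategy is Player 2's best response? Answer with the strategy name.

If Player 2 plays X, Player 1's expected payoff is (1/3)·3 + (1/3)·(-2) + (1/3)·(-1) = 0.
If Player 2 plays Y, Player 1's expected payoff is (1/3)·(-5) + (1/3)·3 + (1/3)·3 = 1/3.
Player 2 minimizes Player 1's payoff; the smallest is 0, so the best response is X.

X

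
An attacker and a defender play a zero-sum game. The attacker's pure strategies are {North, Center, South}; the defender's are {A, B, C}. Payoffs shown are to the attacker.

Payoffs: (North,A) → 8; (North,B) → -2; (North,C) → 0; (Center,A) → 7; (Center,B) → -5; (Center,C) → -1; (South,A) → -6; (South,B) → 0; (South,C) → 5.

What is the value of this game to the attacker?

-3/4

Row minima: North → -2, Center → -5, South → -6; maximin = -2.
Column maxima: A → 8, B → 0, C → 5; minimax = 0.
-2 ≠ 0, so there is no saddle point; optimal play is mixed.
Center is strictly dominated by North, so the attacker never plays it.
C is strictly dominated by B (it gives the attacker strictly more in every row), so the defender never plays it.
On the remaining 2×2 (North, South vs A, B):
Let the attacker play North with probability p. Expected payoff against A: 8p + (-6)(1−p) = 14p − 6; against B: (-2)p + 0(1−p) = −2p.
Setting these equal: 14p − 6 = −2p ⇒ 16p = 6 ⇒ p = 3/8, and the value is (14)·(3/8) − 6 = -3/4.
For the defender: with q = P(A), equating North's and South's payoffs gives 10q − 2 = −6q ⇒ q = 1/8.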